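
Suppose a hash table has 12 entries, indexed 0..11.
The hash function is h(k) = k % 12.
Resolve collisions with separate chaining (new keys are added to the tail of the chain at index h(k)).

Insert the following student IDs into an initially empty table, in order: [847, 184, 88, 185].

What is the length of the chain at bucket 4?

847 → bucket 7
184 → bucket 4
88 → bucket 4 (collision)
185 → bucket 5
Final buckets:
0: ∅
1: ∅
2: ∅
3: ∅
4: 184 -> 88
5: 185
6: ∅
7: 847
8: ∅
9: ∅
10: ∅
11: ∅

2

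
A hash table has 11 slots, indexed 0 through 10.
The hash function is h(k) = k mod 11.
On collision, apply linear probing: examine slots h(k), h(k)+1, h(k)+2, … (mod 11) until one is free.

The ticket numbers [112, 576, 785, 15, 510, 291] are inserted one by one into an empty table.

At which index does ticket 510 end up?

112 hashes to 2; slot 2 is free => place at 2.
576 hashes to 4; slot 4 is free => place at 4.
785 hashes to 4; 4 taken => place at 5.
15 hashes to 4; 4,5 taken => place at 6.
510 hashes to 4; 4,5,6 taken => place at 7.
291 hashes to 5; 5,6,7 taken => place at 8.
Table: [—, —, 112, —, 576, 785, 15, 510, 291, —, —]

7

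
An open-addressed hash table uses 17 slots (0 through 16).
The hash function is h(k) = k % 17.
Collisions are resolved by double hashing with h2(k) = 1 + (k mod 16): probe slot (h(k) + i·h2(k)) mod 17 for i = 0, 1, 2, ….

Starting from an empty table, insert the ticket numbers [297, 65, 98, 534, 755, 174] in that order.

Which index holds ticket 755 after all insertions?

297: h=8 -> slot 8
65: h=14 -> slot 14
98: h=13 -> slot 13
534: h=7 -> slot 7
755: h=7, h2=4, probe 7,11 -> slot 11
174: h=4 -> slot 4
Table: [_, _, _, _, 174, _, _, 534, 297, _, _, 755, _, 98, 65, _, _]

11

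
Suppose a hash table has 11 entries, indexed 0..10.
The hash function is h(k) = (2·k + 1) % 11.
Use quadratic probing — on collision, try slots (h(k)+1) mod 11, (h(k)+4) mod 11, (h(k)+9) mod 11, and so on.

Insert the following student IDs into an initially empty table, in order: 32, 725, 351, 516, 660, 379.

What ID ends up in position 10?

32

32: h=10 -> slot 10
725: h=10, probe 10,0 -> slot 0
351: h=10, probe 10,0,3 -> slot 3
516: h=10, probe 10,0,3,8 -> slot 8
660: h=1 -> slot 1
379: h=0, probe 0,1,4 -> slot 4
Table: [725, 660, _, 351, 379, _, _, _, 516, _, 32]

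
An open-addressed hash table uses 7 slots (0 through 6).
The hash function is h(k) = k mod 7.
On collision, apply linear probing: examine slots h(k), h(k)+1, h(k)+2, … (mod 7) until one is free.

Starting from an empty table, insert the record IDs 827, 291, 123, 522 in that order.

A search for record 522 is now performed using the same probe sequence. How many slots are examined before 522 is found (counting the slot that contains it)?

827: h=1 -> slot 1
291: h=4 -> slot 4
123: h=4, probe 4,5 -> slot 5
522: h=4, probe 4,5,6 -> slot 6
Table: [—, 827, —, —, 291, 123, 522]
Lookup 522: h=4, probe 4,5,6 → found at 6.

3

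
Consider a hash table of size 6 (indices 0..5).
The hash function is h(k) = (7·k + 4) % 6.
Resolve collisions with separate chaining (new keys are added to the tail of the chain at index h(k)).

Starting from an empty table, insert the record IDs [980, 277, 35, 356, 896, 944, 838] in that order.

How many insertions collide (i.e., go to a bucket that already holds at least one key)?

3

Insert 980: h=0, bucket 0 empty -> new chain.
Insert 277: h=5, bucket 5 empty -> new chain.
Insert 35: h=3, bucket 3 empty -> new chain.
Insert 356: h=0, bucket 0 nonempty -> append to chain.
Insert 896: h=0, bucket 0 nonempty -> append to chain.
Insert 944: h=0, bucket 0 nonempty -> append to chain.
Insert 838: h=2, bucket 2 empty -> new chain.
Final buckets:
0: 980 -> 356 -> 896 -> 944
1: —
2: 838
3: 35
4: —
5: 277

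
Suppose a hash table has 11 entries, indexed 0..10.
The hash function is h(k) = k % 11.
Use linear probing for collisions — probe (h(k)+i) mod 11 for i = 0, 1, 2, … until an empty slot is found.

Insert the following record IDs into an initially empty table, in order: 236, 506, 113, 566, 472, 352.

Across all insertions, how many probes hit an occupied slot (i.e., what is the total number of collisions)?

Insert 236: h=5, slot 5 empty → index 5.
Insert 506: h=0, slot 0 empty → index 0.
Insert 113: h=3, slot 3 empty → index 3.
Insert 566: h=5, slot 5 occupied → index 6.
Insert 472: h=10, slot 10 empty → index 10.
Insert 352: h=0, slot 0 occupied → index 1.
Table: [506, 352, _, 113, _, 236, 566, _, _, _, 472]

2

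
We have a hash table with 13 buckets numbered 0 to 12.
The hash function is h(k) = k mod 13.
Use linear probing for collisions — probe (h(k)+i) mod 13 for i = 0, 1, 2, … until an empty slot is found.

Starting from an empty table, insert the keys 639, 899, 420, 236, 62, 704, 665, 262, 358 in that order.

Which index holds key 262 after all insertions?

639 hashes to 2; slot 2 is free → place at 2.
899 hashes to 2; 2 taken → place at 3.
420 hashes to 4; slot 4 is free → place at 4.
236 hashes to 2; 2,3,4 taken → place at 5.
62 hashes to 10; slot 10 is free → place at 10.
704 hashes to 2; 2,3,4,5 taken → place at 6.
665 hashes to 2; 2,3,4,5,6 taken → place at 7.
262 hashes to 2; 2,3,4,5,6,7 taken → place at 8.
358 hashes to 7; 7,8 taken → place at 9.
Table: [-, -, 639, 899, 420, 236, 704, 665, 262, 358, 62, -, -]

8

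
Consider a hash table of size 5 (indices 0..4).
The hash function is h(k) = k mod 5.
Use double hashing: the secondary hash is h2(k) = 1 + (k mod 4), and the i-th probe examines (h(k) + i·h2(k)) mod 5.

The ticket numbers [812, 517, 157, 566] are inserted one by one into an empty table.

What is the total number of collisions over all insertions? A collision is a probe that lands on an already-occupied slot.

812 hashes to 2; slot 2 is free => place at 2.
517 hashes to 2, h2=2; 2 taken => place at 4.
157 hashes to 2, h2=2; 2,4 taken => place at 1.
566 hashes to 1, h2=3; 1,4,2 taken => place at 0.
Table: [566, 157, 812, —, 517]

6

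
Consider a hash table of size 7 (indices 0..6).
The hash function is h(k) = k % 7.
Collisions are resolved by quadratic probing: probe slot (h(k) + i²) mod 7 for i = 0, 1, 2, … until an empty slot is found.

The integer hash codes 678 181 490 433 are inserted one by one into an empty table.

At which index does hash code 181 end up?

0

678 hashes to 6; slot 6 is free -> place at 6.
181 hashes to 6; 6 taken -> place at 0.
490 hashes to 0; 0 taken -> place at 1.
433 hashes to 6; 6,0 taken -> place at 3.
Table: [181, 490, _, 433, _, _, 678]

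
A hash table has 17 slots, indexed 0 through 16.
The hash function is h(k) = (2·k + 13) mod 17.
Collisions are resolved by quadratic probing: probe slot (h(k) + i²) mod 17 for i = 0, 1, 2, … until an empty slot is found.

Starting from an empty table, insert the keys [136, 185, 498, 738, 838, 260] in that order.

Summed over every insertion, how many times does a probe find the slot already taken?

4

136 hashes to 13; slot 13 is free => place at 13.
185 hashes to 9; slot 9 is free => place at 9.
498 hashes to 6; slot 6 is free => place at 6.
738 hashes to 10; slot 10 is free => place at 10.
838 hashes to 6; 6 taken => place at 7.
260 hashes to 6; 6,7,10 taken => place at 15.
Table: [—, —, —, —, —, —, 498, 838, —, 185, 738, —, —, 136, —, 260, —]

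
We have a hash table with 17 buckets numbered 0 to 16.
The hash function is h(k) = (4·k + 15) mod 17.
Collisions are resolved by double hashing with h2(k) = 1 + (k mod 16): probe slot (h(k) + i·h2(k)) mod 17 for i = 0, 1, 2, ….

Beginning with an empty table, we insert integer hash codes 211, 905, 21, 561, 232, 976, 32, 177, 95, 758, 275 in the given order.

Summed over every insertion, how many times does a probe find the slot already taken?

8

211: h=9 -> slot 9
905: h=14 -> slot 14
21: h=14, h2=6, probe 14,3 -> slot 3
561: h=15 -> slot 15
232: h=8 -> slot 8
976: h=9, h2=1, probe 9,10 -> slot 10
32: h=7 -> slot 7
177: h=9, h2=2, probe 9,11 -> slot 11
95: h=4 -> slot 4
758: h=4, h2=7, probe 4,11,1 -> slot 1
275: h=10, h2=4, probe 10,14,1,5 -> slot 5
Table: [∅, 758, ∅, 21, 95, 275, ∅, 32, 232, 211, 976, 177, ∅, ∅, 905, 561, ∅]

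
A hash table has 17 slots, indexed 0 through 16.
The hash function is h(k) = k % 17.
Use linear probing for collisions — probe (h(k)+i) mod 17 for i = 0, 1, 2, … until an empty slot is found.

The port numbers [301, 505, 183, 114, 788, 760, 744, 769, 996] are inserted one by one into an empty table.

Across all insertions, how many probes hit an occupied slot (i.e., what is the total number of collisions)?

Insert 301: h=12, slot 12 empty → index 12.
Insert 505: h=12, slot 12 occupied → index 13.
Insert 183: h=13, slot 13 occupied → index 14.
Insert 114: h=12, slots 12,13,14 occupied → index 15.
Insert 788: h=6, slot 6 empty → index 6.
Insert 760: h=12, slots 12,13,14,15 occupied → index 16.
Insert 744: h=13, slots 13,14,15,16 occupied → index 0.
Insert 769: h=4, slot 4 empty → index 4.
Insert 996: h=10, slot 10 empty → index 10.
Table: [744, —, —, —, 769, —, 788, —, —, —, 996, —, 301, 505, 183, 114, 760]

13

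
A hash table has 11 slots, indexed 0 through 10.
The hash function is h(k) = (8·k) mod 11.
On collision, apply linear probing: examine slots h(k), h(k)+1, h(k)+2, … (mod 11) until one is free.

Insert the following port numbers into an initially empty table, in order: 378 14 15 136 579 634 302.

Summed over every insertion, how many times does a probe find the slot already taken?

Insert 378: h=10, slot 10 empty -> index 10.
Insert 14: h=2, slot 2 empty -> index 2.
Insert 15: h=10, slot 10 occupied -> index 0.
Insert 136: h=10, slots 10,0 occupied -> index 1.
Insert 579: h=1, slots 1,2 occupied -> index 3.
Insert 634: h=1, slots 1,2,3 occupied -> index 4.
Insert 302: h=7, slot 7 empty -> index 7.
Table: [15, 136, 14, 579, 634, —, —, 302, —, —, 378]

8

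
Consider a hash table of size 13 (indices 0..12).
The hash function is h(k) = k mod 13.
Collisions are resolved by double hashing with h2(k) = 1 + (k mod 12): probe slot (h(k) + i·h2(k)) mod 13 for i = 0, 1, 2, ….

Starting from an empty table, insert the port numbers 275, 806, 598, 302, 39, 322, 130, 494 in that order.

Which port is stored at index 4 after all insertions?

Insert 275: h=2, slot 2 empty -> index 2.
Insert 806: h=0, slot 0 empty -> index 0.
Insert 598: h=0, h2=11, slot 0 occupied -> index 11.
Insert 302: h=3, slot 3 empty -> index 3.
Insert 39: h=0, h2=4, slot 0 occupied -> index 4.
Insert 322: h=10, slot 10 empty -> index 10.
Insert 130: h=0, h2=11, slots 0,11 occupied -> index 9.
Insert 494: h=0, h2=3, slots 0,3 occupied -> index 6.
Table: [806, ∅, 275, 302, 39, ∅, 494, ∅, ∅, 130, 322, 598, ∅]

39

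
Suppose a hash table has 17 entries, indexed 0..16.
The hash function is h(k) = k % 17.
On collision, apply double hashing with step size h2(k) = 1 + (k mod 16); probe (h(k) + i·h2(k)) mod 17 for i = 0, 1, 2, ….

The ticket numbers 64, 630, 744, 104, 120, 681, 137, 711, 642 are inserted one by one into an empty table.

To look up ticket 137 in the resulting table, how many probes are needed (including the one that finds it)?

Insert 64: h=13, slot 13 empty → index 13.
Insert 630: h=1, slot 1 empty → index 1.
Insert 744: h=13, h2=9, slot 13 occupied → index 5.
Insert 104: h=2, slot 2 empty → index 2.
Insert 120: h=1, h2=9, slot 1 occupied → index 10.
Insert 681: h=1, h2=10, slot 1 occupied → index 11.
Insert 137: h=1, h2=10, slots 1,11 occupied → index 4.
Insert 711: h=14, slot 14 empty → index 14.
Insert 642: h=13, h2=3, slot 13 occupied → index 16.
Table: [—, 630, 104, —, 137, 744, —, —, —, —, 120, 681, —, 64, 711, —, 642]
Lookup 137: h=1, h2=10, probe 1,11,4 → found at 4.

3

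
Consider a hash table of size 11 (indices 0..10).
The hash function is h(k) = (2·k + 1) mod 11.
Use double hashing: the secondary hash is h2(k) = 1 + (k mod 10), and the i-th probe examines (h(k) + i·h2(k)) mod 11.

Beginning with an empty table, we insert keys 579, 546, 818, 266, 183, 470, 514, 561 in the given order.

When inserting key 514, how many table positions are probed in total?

4

579: h=4 -> slot 4
546: h=4, h2=7, probe 4,0 -> slot 0
818: h=9 -> slot 9
266: h=5 -> slot 5
183: h=4, h2=4, probe 4,8 -> slot 8
470: h=6 -> slot 6
514: h=6, h2=5, probe 6,0,5,10 -> slot 10
561: h=1 -> slot 1
Table: [546, 561, -, -, 579, 266, 470, -, 183, 818, 514]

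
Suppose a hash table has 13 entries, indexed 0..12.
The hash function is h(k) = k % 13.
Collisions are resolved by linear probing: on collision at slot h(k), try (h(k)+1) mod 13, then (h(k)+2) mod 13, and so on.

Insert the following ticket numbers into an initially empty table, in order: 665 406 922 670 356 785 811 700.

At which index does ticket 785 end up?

665 hashes to 2; slot 2 is free -> place at 2.
406 hashes to 3; slot 3 is free -> place at 3.
922 hashes to 12; slot 12 is free -> place at 12.
670 hashes to 7; slot 7 is free -> place at 7.
356 hashes to 5; slot 5 is free -> place at 5.
785 hashes to 5; 5 taken -> place at 6.
811 hashes to 5; 5,6,7 taken -> place at 8.
700 hashes to 11; slot 11 is free -> place at 11.
Table: [-, -, 665, 406, -, 356, 785, 670, 811, -, -, 700, 922]

6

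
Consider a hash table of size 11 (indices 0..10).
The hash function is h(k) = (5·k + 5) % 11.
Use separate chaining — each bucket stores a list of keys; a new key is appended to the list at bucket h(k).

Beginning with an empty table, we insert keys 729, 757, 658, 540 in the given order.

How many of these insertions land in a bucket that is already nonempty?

729 -> bucket 9
757 -> bucket 6
658 -> bucket 6 (collision)
540 -> bucket 10
Final buckets:
0: ∅
1: ∅
2: ∅
3: ∅
4: ∅
5: ∅
6: 757 -> 658
7: ∅
8: ∅
9: 729
10: 540

1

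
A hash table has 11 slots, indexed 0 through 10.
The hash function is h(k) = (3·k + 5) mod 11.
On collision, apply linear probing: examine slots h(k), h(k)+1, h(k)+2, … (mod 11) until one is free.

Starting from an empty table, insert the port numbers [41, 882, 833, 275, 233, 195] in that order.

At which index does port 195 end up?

9

41: h=7 => slot 7
882: h=0 => slot 0
833: h=7, probe 7,8 => slot 8
275: h=5 => slot 5
233: h=0, probe 0,1 => slot 1
195: h=7, probe 7,8,9 => slot 9
Table: [882, 233, _, _, _, 275, _, 41, 833, 195, _]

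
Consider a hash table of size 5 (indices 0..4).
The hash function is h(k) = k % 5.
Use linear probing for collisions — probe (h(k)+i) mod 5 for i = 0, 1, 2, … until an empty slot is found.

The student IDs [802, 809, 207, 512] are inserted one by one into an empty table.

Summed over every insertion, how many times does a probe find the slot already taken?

4

Insert 802: h=2, slot 2 empty => index 2.
Insert 809: h=4, slot 4 empty => index 4.
Insert 207: h=2, slot 2 occupied => index 3.
Insert 512: h=2, slots 2,3,4 occupied => index 0.
Table: [512, ., 802, 207, 809]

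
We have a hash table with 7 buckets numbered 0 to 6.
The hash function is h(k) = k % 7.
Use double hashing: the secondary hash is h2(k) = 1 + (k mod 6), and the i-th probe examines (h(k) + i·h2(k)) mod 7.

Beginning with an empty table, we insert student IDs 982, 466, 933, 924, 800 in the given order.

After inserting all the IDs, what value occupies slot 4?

466

982 hashes to 2; slot 2 is free -> place at 2.
466 hashes to 4; slot 4 is free -> place at 4.
933 hashes to 2, h2=4; 2 taken -> place at 6.
924 hashes to 0; slot 0 is free -> place at 0.
800 hashes to 2, h2=3; 2 taken -> place at 5.
Table: [924, _, 982, _, 466, 800, 933]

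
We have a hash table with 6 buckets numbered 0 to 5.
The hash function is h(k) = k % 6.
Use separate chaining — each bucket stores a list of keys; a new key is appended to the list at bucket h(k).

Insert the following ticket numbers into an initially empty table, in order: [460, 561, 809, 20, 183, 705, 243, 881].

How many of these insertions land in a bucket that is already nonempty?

460 → bucket 4
561 → bucket 3
809 → bucket 5
20 → bucket 2
183 → bucket 3 (collision)
705 → bucket 3 (collision)
243 → bucket 3 (collision)
881 → bucket 5 (collision)
Final buckets:
0: .
1: .
2: 20
3: 561 -> 183 -> 705 -> 243
4: 460
5: 809 -> 881

4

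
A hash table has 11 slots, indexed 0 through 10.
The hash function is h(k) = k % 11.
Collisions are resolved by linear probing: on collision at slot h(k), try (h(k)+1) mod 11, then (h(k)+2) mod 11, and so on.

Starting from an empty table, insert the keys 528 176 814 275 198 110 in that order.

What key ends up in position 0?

528

Insert 528: h=0, slot 0 empty -> index 0.
Insert 176: h=0, slot 0 occupied -> index 1.
Insert 814: h=0, slots 0,1 occupied -> index 2.
Insert 275: h=0, slots 0,1,2 occupied -> index 3.
Insert 198: h=0, slots 0,1,2,3 occupied -> index 4.
Insert 110: h=0, slots 0,1,2,3,4 occupied -> index 5.
Table: [528, 176, 814, 275, 198, 110, —, —, —, —, —]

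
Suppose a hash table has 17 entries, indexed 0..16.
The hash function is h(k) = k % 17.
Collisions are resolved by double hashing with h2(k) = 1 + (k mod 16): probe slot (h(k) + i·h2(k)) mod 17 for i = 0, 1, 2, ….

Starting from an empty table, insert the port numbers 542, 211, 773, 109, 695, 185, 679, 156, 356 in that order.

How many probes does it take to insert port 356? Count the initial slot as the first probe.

3

542: h=15 -> slot 15
211: h=7 -> slot 7
773: h=8 -> slot 8
109: h=7, h2=14, probe 7,4 -> slot 4
695: h=15, h2=8, probe 15,6 -> slot 6
185: h=15, h2=10, probe 15,8,1 -> slot 1
679: h=16 -> slot 16
156: h=3 -> slot 3
356: h=16, h2=5, probe 16,4,9 -> slot 9
Table: [∅, 185, ∅, 156, 109, ∅, 695, 211, 773, 356, ∅, ∅, ∅, ∅, ∅, 542, 679]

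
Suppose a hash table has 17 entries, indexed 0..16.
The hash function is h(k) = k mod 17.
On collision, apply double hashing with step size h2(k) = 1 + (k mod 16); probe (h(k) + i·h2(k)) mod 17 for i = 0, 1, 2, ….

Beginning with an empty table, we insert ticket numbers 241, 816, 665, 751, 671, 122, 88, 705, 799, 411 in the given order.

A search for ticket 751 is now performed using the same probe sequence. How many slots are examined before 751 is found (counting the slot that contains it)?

241 hashes to 3; slot 3 is free => place at 3.
816 hashes to 0; slot 0 is free => place at 0.
665 hashes to 2; slot 2 is free => place at 2.
751 hashes to 3, h2=16; 3,2 taken => place at 1.
671 hashes to 8; slot 8 is free => place at 8.
122 hashes to 3, h2=11; 3 taken => place at 14.
88 hashes to 3, h2=9; 3 taken => place at 12.
705 hashes to 8, h2=2; 8 taken => place at 10.
799 hashes to 0, h2=16; 0 taken => place at 16.
411 hashes to 3, h2=12; 3 taken => place at 15.
Table: [816, 751, 665, 241, -, -, -, -, 671, -, 705, -, 88, -, 122, 411, 799]
Lookup 751: h=3, h2=16, probe 3,2,1 → found at 1.

3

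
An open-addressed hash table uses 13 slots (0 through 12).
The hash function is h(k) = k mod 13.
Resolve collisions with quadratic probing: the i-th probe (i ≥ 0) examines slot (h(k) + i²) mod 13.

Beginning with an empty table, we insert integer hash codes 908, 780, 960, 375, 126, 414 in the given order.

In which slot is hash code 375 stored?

908: h=11 → slot 11
780: h=0 → slot 0
960: h=11, probe 11,12 → slot 12
375: h=11, probe 11,12,2 → slot 2
126: h=9 → slot 9
414: h=11, probe 11,12,2,7 → slot 7
Table: [780, _, 375, _, _, _, _, 414, _, 126, _, 908, 960]

2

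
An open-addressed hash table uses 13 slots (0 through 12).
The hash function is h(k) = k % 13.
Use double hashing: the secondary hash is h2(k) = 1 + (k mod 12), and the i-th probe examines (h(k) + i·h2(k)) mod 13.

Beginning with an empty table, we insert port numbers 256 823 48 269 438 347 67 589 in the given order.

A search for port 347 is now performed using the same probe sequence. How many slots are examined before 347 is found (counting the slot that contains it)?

Insert 256: h=9, slot 9 empty → index 9.
Insert 823: h=4, slot 4 empty → index 4.
Insert 48: h=9, h2=1, slot 9 occupied → index 10.
Insert 269: h=9, h2=6, slot 9 occupied → index 2.
Insert 438: h=9, h2=7, slot 9 occupied → index 3.
Insert 347: h=9, h2=12, slot 9 occupied → index 8.
Insert 67: h=2, h2=8, slots 2,10 occupied → index 5.
Insert 589: h=4, h2=2, slot 4 occupied → index 6.
Table: [_, _, 269, 438, 823, 67, 589, _, 347, 256, 48, _, _]
Lookup 347: h=9, h2=12, probe 9,8 → found at 8.

2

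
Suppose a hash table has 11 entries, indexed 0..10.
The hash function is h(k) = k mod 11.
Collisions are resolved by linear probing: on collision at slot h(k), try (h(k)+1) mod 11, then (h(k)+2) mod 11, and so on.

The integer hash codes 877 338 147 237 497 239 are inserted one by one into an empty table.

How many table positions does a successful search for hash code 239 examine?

877 hashes to 8; slot 8 is free => place at 8.
338 hashes to 8; 8 taken => place at 9.
147 hashes to 4; slot 4 is free => place at 4.
237 hashes to 6; slot 6 is free => place at 6.
497 hashes to 2; slot 2 is free => place at 2.
239 hashes to 8; 8,9 taken => place at 10.
Table: [∅, ∅, 497, ∅, 147, ∅, 237, ∅, 877, 338, 239]
Lookup 239: h=8, probe 8,9,10 → found at 10.

3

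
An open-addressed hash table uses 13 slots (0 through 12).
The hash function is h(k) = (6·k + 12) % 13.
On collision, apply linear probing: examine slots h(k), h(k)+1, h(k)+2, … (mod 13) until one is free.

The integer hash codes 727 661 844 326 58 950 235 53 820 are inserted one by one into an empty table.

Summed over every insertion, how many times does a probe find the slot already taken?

22

727 hashes to 6; slot 6 is free => place at 6.
661 hashes to 0; slot 0 is free => place at 0.
844 hashes to 6; 6 taken => place at 7.
326 hashes to 5; slot 5 is free => place at 5.
58 hashes to 9; slot 9 is free => place at 9.
950 hashes to 5; 5,6,7 taken => place at 8.
235 hashes to 5; 5,6,7,8,9 taken => place at 10.
53 hashes to 5; 5,6,7,8,9,10 taken => place at 11.
820 hashes to 5; 5,6,7,8,9,10,11 taken => place at 12.
Table: [661, ., ., ., ., 326, 727, 844, 950, 58, 235, 53, 820]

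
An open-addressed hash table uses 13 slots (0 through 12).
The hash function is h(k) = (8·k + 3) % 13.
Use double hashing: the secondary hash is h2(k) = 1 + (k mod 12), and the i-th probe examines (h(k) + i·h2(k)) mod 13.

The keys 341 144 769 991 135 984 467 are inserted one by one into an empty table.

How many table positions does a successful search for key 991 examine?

2

341 hashes to 1; slot 1 is free -> place at 1.
144 hashes to 11; slot 11 is free -> place at 11.
769 hashes to 6; slot 6 is free -> place at 6.
991 hashes to 1, h2=8; 1 taken -> place at 9.
135 hashes to 4; slot 4 is free -> place at 4.
984 hashes to 10; slot 10 is free -> place at 10.
467 hashes to 8; slot 8 is free -> place at 8.
Table: [., 341, ., ., 135, ., 769, ., 467, 991, 984, 144, .]
Lookup 991: h=1, h2=8, probe 1,9 → found at 9.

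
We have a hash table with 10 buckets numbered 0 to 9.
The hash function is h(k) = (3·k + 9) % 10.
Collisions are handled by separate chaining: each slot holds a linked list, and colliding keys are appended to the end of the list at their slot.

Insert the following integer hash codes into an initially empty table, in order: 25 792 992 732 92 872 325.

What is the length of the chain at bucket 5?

Insert 25: h=4, bucket 4 empty -> new chain.
Insert 792: h=5, bucket 5 empty -> new chain.
Insert 992: h=5, bucket 5 nonempty -> append to chain.
Insert 732: h=5, bucket 5 nonempty -> append to chain.
Insert 92: h=5, bucket 5 nonempty -> append to chain.
Insert 872: h=5, bucket 5 nonempty -> append to chain.
Insert 325: h=4, bucket 4 nonempty -> append to chain.
Final buckets:
0: -
1: -
2: -
3: -
4: 25 -> 325
5: 792 -> 992 -> 732 -> 92 -> 872
6: -
7: -
8: -
9: -

5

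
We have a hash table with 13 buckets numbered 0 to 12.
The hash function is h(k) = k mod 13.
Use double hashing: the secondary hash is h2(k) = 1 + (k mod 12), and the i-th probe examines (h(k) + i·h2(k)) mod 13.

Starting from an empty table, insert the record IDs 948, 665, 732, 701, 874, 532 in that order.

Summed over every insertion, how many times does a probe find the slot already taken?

Insert 948: h=12, slot 12 empty => index 12.
Insert 665: h=2, slot 2 empty => index 2.
Insert 732: h=4, slot 4 empty => index 4.
Insert 701: h=12, h2=6, slot 12 occupied => index 5.
Insert 874: h=3, slot 3 empty => index 3.
Insert 532: h=12, h2=5, slots 12,4 occupied => index 9.
Table: [∅, ∅, 665, 874, 732, 701, ∅, ∅, ∅, 532, ∅, ∅, 948]

3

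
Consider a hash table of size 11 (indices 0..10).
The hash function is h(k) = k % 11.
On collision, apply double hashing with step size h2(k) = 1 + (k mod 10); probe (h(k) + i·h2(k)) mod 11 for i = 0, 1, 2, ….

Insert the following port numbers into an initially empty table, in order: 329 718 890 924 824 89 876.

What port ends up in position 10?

329 hashes to 10; slot 10 is free => place at 10.
718 hashes to 3; slot 3 is free => place at 3.
890 hashes to 10, h2=1; 10 taken => place at 0.
924 hashes to 0, h2=5; 0 taken => place at 5.
824 hashes to 10, h2=5; 10 taken => place at 4.
89 hashes to 1; slot 1 is free => place at 1.
876 hashes to 7; slot 7 is free => place at 7.
Table: [890, 89, ., 718, 824, 924, ., 876, ., ., 329]

329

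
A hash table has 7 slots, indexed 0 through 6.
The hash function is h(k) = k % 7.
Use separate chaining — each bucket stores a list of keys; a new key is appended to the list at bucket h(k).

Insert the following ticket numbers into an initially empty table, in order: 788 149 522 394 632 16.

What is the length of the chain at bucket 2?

Insert 788: h=4, bucket 4 empty -> new chain.
Insert 149: h=2, bucket 2 empty -> new chain.
Insert 522: h=4, bucket 4 nonempty -> append to chain.
Insert 394: h=2, bucket 2 nonempty -> append to chain.
Insert 632: h=2, bucket 2 nonempty -> append to chain.
Insert 16: h=2, bucket 2 nonempty -> append to chain.
Final buckets:
0: _
1: _
2: 149 -> 394 -> 632 -> 16
3: _
4: 788 -> 522
5: _
6: _

4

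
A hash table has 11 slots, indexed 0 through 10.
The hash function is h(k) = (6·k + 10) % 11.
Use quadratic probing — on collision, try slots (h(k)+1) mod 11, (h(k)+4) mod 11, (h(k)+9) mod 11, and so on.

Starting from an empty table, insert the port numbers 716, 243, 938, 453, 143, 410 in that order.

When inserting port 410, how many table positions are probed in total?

Insert 716: h=5, slot 5 empty => index 5.
Insert 243: h=5, slot 5 occupied => index 6.
Insert 938: h=6, slot 6 occupied => index 7.
Insert 453: h=0, slot 0 empty => index 0.
Insert 143: h=10, slot 10 empty => index 10.
Insert 410: h=6, slots 6,7,10 occupied => index 4.
Table: [453, ., ., ., 410, 716, 243, 938, ., ., 143]

4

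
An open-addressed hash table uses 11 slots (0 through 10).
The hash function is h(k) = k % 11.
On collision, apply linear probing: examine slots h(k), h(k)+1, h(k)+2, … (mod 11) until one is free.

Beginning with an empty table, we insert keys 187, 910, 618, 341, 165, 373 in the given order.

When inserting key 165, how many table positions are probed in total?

187 hashes to 0; slot 0 is free => place at 0.
910 hashes to 8; slot 8 is free => place at 8.
618 hashes to 2; slot 2 is free => place at 2.
341 hashes to 0; 0 taken => place at 1.
165 hashes to 0; 0,1,2 taken => place at 3.
373 hashes to 10; slot 10 is free => place at 10.
Table: [187, 341, 618, 165, _, _, _, _, 910, _, 373]

4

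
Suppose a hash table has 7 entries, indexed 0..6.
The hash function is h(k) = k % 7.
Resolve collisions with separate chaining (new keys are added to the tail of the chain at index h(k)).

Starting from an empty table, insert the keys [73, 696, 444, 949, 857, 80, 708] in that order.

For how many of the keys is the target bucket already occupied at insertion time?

4

Insert 73: h=3, bucket 3 empty -> new chain.
Insert 696: h=3, bucket 3 nonempty -> append to chain.
Insert 444: h=3, bucket 3 nonempty -> append to chain.
Insert 949: h=4, bucket 4 empty -> new chain.
Insert 857: h=3, bucket 3 nonempty -> append to chain.
Insert 80: h=3, bucket 3 nonempty -> append to chain.
Insert 708: h=1, bucket 1 empty -> new chain.
Final buckets:
0: —
1: 708
2: —
3: 73 -> 696 -> 444 -> 857 -> 80
4: 949
5: —
6: —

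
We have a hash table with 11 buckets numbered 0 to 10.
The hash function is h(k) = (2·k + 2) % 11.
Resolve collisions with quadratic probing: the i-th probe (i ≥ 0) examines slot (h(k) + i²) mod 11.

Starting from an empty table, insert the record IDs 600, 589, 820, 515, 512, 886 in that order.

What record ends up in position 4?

600 hashes to 3; slot 3 is free → place at 3.
589 hashes to 3; 3 taken → place at 4.
820 hashes to 3; 3,4 taken → place at 7.
515 hashes to 9; slot 9 is free → place at 9.
512 hashes to 3; 3,4,7 taken → place at 1.
886 hashes to 3; 3,4,7,1 taken → place at 8.
Table: [_, 512, _, 600, 589, _, _, 820, 886, 515, _]

589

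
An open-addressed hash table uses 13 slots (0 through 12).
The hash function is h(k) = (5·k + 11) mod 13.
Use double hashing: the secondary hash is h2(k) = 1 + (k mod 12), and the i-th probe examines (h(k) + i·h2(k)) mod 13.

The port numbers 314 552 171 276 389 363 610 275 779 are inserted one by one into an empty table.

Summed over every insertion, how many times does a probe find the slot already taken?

5

Insert 314: h=8, slot 8 empty -> index 8.
Insert 552: h=2, slot 2 empty -> index 2.
Insert 171: h=8, h2=4, slot 8 occupied -> index 12.
Insert 276: h=0, slot 0 empty -> index 0.
Insert 389: h=6, slot 6 empty -> index 6.
Insert 363: h=6, h2=4, slot 6 occupied -> index 10.
Insert 610: h=6, h2=11, slot 6 occupied -> index 4.
Insert 275: h=8, h2=12, slot 8 occupied -> index 7.
Insert 779: h=6, h2=12, slot 6 occupied -> index 5.
Table: [276, -, 552, -, 610, 779, 389, 275, 314, -, 363, -, 171]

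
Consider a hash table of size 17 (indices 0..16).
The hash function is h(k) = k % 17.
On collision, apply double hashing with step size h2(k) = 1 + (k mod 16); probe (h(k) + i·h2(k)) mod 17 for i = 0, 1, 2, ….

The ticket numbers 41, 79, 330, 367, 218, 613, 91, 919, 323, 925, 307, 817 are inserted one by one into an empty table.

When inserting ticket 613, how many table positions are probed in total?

3

41 hashes to 7; slot 7 is free → place at 7.
79 hashes to 11; slot 11 is free → place at 11.
330 hashes to 7, h2=11; 7 taken → place at 1.
367 hashes to 10; slot 10 is free → place at 10.
218 hashes to 14; slot 14 is free → place at 14.
613 hashes to 1, h2=6; 1,7 taken → place at 13.
91 hashes to 6; slot 6 is free → place at 6.
919 hashes to 1, h2=8; 1 taken → place at 9.
323 hashes to 0; slot 0 is free → place at 0.
925 hashes to 7, h2=14; 7 taken → place at 4.
307 hashes to 1, h2=4; 1 taken → place at 5.
817 hashes to 1, h2=2; 1 taken → place at 3.
Table: [323, 330, ., 817, 925, 307, 91, 41, ., 919, 367, 79, ., 613, 218, ., .]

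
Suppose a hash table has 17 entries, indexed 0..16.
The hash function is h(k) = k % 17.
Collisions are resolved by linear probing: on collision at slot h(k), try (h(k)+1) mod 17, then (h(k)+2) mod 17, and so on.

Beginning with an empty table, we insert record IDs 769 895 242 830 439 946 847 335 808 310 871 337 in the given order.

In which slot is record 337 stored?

769: h=4 -> slot 4
895: h=11 -> slot 11
242: h=4, probe 4,5 -> slot 5
830: h=14 -> slot 14
439: h=14, probe 14,15 -> slot 15
946: h=11, probe 11,12 -> slot 12
847: h=14, probe 14,15,16 -> slot 16
335: h=12, probe 12,13 -> slot 13
808: h=9 -> slot 9
310: h=4, probe 4,5,6 -> slot 6
871: h=4, probe 4,5,6,7 -> slot 7
337: h=14, probe 14,15,16,0 -> slot 0
Table: [337, -, -, -, 769, 242, 310, 871, -, 808, -, 895, 946, 335, 830, 439, 847]

0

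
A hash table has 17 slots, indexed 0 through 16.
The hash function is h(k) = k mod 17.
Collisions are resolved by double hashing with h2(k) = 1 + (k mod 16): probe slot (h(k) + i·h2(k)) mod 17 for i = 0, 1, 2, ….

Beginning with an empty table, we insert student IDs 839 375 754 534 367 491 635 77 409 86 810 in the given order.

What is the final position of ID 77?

839 hashes to 6; slot 6 is free -> place at 6.
375 hashes to 1; slot 1 is free -> place at 1.
754 hashes to 6, h2=3; 6 taken -> place at 9.
534 hashes to 7; slot 7 is free -> place at 7.
367 hashes to 10; slot 10 is free -> place at 10.
491 hashes to 15; slot 15 is free -> place at 15.
635 hashes to 6, h2=12; 6,1 taken -> place at 13.
77 hashes to 9, h2=14; 9,6 taken -> place at 3.
409 hashes to 1, h2=10; 1 taken -> place at 11.
86 hashes to 1, h2=7; 1 taken -> place at 8.
810 hashes to 11, h2=11; 11 taken -> place at 5.
Table: [—, 375, —, 77, —, 810, 839, 534, 86, 754, 367, 409, —, 635, —, 491, —]

3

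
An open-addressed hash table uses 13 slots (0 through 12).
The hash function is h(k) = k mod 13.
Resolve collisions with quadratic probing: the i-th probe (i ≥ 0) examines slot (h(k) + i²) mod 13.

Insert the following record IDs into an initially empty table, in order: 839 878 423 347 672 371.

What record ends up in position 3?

Insert 839: h=7, slot 7 empty => index 7.
Insert 878: h=7, slot 7 occupied => index 8.
Insert 423: h=7, slots 7,8 occupied => index 11.
Insert 347: h=9, slot 9 empty => index 9.
Insert 672: h=9, slot 9 occupied => index 10.
Insert 371: h=7, slots 7,8,11 occupied => index 3.
Table: [_, _, _, 371, _, _, _, 839, 878, 347, 672, 423, _]

371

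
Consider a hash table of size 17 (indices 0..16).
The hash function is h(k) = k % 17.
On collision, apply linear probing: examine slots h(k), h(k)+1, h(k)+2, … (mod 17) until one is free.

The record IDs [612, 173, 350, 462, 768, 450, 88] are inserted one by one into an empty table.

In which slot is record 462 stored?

612 hashes to 0; slot 0 is free → place at 0.
173 hashes to 3; slot 3 is free → place at 3.
350 hashes to 10; slot 10 is free → place at 10.
462 hashes to 3; 3 taken → place at 4.
768 hashes to 3; 3,4 taken → place at 5.
450 hashes to 8; slot 8 is free → place at 8.
88 hashes to 3; 3,4,5 taken → place at 6.
Table: [612, ∅, ∅, 173, 462, 768, 88, ∅, 450, ∅, 350, ∅, ∅, ∅, ∅, ∅, ∅]

4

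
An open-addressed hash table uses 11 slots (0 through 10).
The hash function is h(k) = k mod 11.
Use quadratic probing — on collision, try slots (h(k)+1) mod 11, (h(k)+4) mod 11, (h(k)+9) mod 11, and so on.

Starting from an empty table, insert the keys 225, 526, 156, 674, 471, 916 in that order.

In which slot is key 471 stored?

Insert 225: h=5, slot 5 empty → index 5.
Insert 526: h=9, slot 9 empty → index 9.
Insert 156: h=2, slot 2 empty → index 2.
Insert 674: h=3, slot 3 empty → index 3.
Insert 471: h=9, slot 9 occupied → index 10.
Insert 916: h=3, slot 3 occupied → index 4.
Table: [_, _, 156, 674, 916, 225, _, _, _, 526, 471]

10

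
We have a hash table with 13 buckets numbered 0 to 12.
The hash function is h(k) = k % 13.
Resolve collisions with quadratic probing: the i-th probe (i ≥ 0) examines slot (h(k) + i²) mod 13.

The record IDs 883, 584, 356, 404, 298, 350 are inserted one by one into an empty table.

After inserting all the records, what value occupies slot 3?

298

Insert 883: h=12, slot 12 empty → index 12.
Insert 584: h=12, slot 12 occupied → index 0.
Insert 356: h=5, slot 5 empty → index 5.
Insert 404: h=1, slot 1 empty → index 1.
Insert 298: h=12, slots 12,0 occupied → index 3.
Insert 350: h=12, slots 12,0,3 occupied → index 8.
Table: [584, 404, ., 298, ., 356, ., ., 350, ., ., ., 883]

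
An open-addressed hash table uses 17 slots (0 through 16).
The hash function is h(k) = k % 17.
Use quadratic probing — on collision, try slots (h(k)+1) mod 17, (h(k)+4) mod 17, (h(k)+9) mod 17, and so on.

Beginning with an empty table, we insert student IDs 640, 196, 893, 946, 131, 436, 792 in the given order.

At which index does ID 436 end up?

15

Insert 640: h=11, slot 11 empty → index 11.
Insert 196: h=9, slot 9 empty → index 9.
Insert 893: h=9, slot 9 occupied → index 10.
Insert 946: h=11, slot 11 occupied → index 12.
Insert 131: h=12, slot 12 occupied → index 13.
Insert 436: h=11, slots 11,12 occupied → index 15.
Insert 792: h=10, slots 10,11 occupied → index 14.
Table: [-, -, -, -, -, -, -, -, -, 196, 893, 640, 946, 131, 792, 436, -]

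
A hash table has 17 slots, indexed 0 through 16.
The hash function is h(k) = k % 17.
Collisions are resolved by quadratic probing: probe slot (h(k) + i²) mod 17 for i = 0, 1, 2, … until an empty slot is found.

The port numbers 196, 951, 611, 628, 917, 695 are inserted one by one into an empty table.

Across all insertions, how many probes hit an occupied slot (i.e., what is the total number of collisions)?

196: h=9 → slot 9
951: h=16 → slot 16
611: h=16, probe 16,0 → slot 0
628: h=16, probe 16,0,3 → slot 3
917: h=16, probe 16,0,3,8 → slot 8
695: h=15 → slot 15
Table: [611, -, -, 628, -, -, -, -, 917, 196, -, -, -, -, -, 695, 951]

6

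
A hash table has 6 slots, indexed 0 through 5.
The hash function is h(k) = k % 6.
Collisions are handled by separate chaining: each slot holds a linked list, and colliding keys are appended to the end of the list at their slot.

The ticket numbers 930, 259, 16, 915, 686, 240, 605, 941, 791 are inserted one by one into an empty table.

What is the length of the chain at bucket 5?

930 -> bucket 0
259 -> bucket 1
16 -> bucket 4
915 -> bucket 3
686 -> bucket 2
240 -> bucket 0 (collision)
605 -> bucket 5
941 -> bucket 5 (collision)
791 -> bucket 5 (collision)
Final buckets:
0: 930 -> 240
1: 259
2: 686
3: 915
4: 16
5: 605 -> 941 -> 791

3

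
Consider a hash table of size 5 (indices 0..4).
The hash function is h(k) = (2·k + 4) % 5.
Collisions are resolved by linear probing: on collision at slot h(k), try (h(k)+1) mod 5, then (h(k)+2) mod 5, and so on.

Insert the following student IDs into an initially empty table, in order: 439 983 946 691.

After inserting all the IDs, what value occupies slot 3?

691

439 hashes to 2; slot 2 is free → place at 2.
983 hashes to 0; slot 0 is free → place at 0.
946 hashes to 1; slot 1 is free → place at 1.
691 hashes to 1; 1,2 taken → place at 3.
Table: [983, 946, 439, 691, —]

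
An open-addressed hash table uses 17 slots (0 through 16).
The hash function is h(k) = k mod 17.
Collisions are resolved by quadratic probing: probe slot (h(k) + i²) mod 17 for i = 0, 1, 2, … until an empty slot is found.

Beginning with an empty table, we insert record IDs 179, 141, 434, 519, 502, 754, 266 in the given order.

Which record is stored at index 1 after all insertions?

502

179: h=9 -> slot 9
141: h=5 -> slot 5
434: h=9, probe 9,10 -> slot 10
519: h=9, probe 9,10,13 -> slot 13
502: h=9, probe 9,10,13,1 -> slot 1
754: h=6 -> slot 6
266: h=11 -> slot 11
Table: [_, 502, _, _, _, 141, 754, _, _, 179, 434, 266, _, 519, _, _, _]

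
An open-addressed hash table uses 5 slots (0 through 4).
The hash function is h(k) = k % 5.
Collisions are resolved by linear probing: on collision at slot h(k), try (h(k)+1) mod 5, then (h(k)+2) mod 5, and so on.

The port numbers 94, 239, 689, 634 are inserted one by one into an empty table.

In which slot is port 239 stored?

0

94 hashes to 4; slot 4 is free => place at 4.
239 hashes to 4; 4 taken => place at 0.
689 hashes to 4; 4,0 taken => place at 1.
634 hashes to 4; 4,0,1 taken => place at 2.
Table: [239, 689, 634, ∅, 94]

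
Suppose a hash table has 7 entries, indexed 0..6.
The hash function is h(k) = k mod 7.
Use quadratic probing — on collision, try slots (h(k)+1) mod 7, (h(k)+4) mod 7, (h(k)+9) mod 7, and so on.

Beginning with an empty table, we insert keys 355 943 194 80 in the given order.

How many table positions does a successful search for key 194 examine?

Insert 355: h=5, slot 5 empty => index 5.
Insert 943: h=5, slot 5 occupied => index 6.
Insert 194: h=5, slots 5,6 occupied => index 2.
Insert 80: h=3, slot 3 empty => index 3.
Table: [_, _, 194, 80, _, 355, 943]
Lookup 194: h=5, probe 5,6,2 → found at 2.

3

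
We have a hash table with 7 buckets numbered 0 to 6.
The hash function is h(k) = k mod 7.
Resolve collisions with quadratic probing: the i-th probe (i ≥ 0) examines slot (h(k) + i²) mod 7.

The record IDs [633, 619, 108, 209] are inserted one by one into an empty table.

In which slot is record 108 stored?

633: h=3 => slot 3
619: h=3, probe 3,4 => slot 4
108: h=3, probe 3,4,0 => slot 0
209: h=6 => slot 6
Table: [108, -, -, 633, 619, -, 209]

0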